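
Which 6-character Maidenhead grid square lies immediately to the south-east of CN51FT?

CN51gs

Longitude subsquare f = 5; +1 → 6 = g.
Latitude subsquare t = 19; −1 → 18 = s.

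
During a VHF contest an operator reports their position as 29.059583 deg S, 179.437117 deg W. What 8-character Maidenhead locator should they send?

Shift to the Maidenhead origin (180°W, 90°S): lon 0.56288, lat 60.94042.
Field: lon ⌊0.56288/20⌋ = 0 → A; lat ⌊60.94042/10⌋ = 6 → G.
Square: lon ⌊0.56288/2⌋ = 0; lat ⌊0.94042/1⌋ = 0.
Subsquare: lon ⌊0.56288/0.0833333⌋ = 6 → g; lat ⌊0.94042/0.0416667⌋ = 22 → w.
Extended square: lon ⌊0.06288/0.00833333⌋ = 7; lat ⌊0.02375/0.00416667⌋ = 5.

AG00gw75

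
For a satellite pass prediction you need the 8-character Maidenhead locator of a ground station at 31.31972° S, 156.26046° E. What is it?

Offset from 180°W / 90°S: lon 336.26046°, lat 58.68028°.
Field: lon ⌊336.26046/20⌋ = 16 → Q; lat ⌊58.68028/10⌋ = 5 → F.
Square: lon ⌊16.26046/2⌋ = 8; lat ⌊8.68028/1⌋ = 8.
Subsquare: lon ⌊0.26046/0.0833333⌋ = 3 → d; lat ⌊0.68028/0.0416667⌋ = 16 → q.
Extended square: lon ⌊0.01046/0.00833333⌋ = 1; lat ⌊0.01361/0.00416667⌋ = 3.

QF88dq13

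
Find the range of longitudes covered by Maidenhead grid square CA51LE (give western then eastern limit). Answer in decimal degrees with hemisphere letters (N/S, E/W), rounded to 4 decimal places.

129.0833° W, 129.0000° W

Field C=2, A=0: +2·20° lon, +0·10° lat → SW at lon -140°, lat -90°.
Square 5, 1: +5·2° lon, +1·1° lat → SW at lon -130°, lat -89°.
Subsquare l=11, e=4: +11·0.0833333° lon, +4·0.0416667° lat → SW at lon -129.083°, lat -88.8333°.
Cell spans 0.0833333° lon × 0.0416667° lat.
west 129.0833° W, east 129.0000° W.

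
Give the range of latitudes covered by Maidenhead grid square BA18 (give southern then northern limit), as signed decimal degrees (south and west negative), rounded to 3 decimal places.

-82.000, -81.000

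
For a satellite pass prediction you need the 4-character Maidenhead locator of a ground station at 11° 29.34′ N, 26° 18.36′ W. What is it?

HK61

Shift to the Maidenhead origin (180°W, 90°S): lon 153.69, lat 101.49.
Field: lon ⌊153.69/20⌋ = 7 → H; lat ⌊101.49/10⌋ = 10 → K.
Square: lon ⌊13.69/2⌋ = 6; lat ⌊1.49/1⌋ = 1.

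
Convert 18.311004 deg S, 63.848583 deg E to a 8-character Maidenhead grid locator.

Offset from 180°W / 90°S: lon 243.84858°, lat 71.68900°.
Field: 243.84858/20 → 12 → M, 71.68900/10 → 7 → H; chars MH.
Square: 3.84858/2 → 1, 1.68900/1 → 1; chars 11.
Subsquare: 1.84858/0.0833333 → 22 → w, 0.68900/0.0416667 → 16 → q; chars wq.
Extended square: 0.01525/0.00833333 → 1, 0.02233/0.00416667 → 5; chars 15.

MH11wq15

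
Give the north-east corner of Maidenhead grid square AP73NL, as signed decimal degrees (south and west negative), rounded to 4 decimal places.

Field A=0, P=15: +0·20° lon, +15·10° lat → SW at lon -180°, lat 60°.
Square 7, 3: +7·2° lon, +3·1° lat → SW at lon -166°, lat 63°.
Subsquare n=13, l=11: +13·0.0833333° lon, +11·0.0416667° lat → SW at lon -164.917°, lat 63.4583°.
Cell spans 0.0833333° lon × 0.0416667° lat. NE corner is SW corner plus one full cell.
latitude 63.5000, longitude -164.8333.

63.5000, -164.8333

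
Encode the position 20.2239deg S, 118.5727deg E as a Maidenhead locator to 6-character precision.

OG99gs

Add 180° to longitude and 90° to latitude: 298.5727, 69.7761.
Field: lon ⌊298.5727/20⌋ = 14 → O; lat ⌊69.7761/10⌋ = 6 → G.
Square: lon ⌊18.5727/2⌋ = 9; lat ⌊9.7761/1⌋ = 9.
Subsquare: lon ⌊0.5727/0.0833333⌋ = 6 → g; lat ⌊0.7761/0.0416667⌋ = 18 → s.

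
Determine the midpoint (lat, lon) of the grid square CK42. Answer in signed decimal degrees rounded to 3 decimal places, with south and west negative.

12.500, -131.000

Field C=2, K=10: +2·20° lon, +10·10° lat → SW at lon -140°, lat 10°.
Square 4, 2: +4·2° lon, +2·1° lat → SW at lon -132°, lat 12°.
Cell spans 2° lon × 1° lat. Centre is SW corner plus half of each.
latitude 12.500, longitude -131.000.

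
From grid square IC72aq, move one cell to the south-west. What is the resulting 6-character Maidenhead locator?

Longitude subsquare a = 0; −1 → -1, wraps to 23 = x, carry into square.
Longitude square 7; −1 → 6.
Latitude subsquare q = 16; −1 → 15 = p.

IC62xp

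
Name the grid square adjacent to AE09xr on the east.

AE19ar

Longitude subsquare x = 23; +1 → 24, wraps to 0 = a, carry into square.
Longitude square 0; +1 → 1.
The latitude characters are unchanged.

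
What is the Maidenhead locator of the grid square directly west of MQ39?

MQ29

Longitude square 3; −1 → 2.
The latitude characters are unchanged.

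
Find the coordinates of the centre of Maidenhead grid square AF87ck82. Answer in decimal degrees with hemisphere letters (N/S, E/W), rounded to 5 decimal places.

32.57292° S, 163.76250° W

Field A=0, F=5: +0·20° lon, +5·10° lat → SW at lon -180°, lat -40°.
Square 8, 7: +8·2° lon, +7·1° lat → SW at lon -164°, lat -33°.
Subsquare c=2, k=10: +2·0.0833333° lon, +10·0.0416667° lat → SW at lon -163.833°, lat -32.5833°.
Extended square 8, 2: +8·0.00833333° lon, +2·0.00416667° lat → SW at lon -163.767°, lat -32.575°.
Cell spans 0.00833333° lon × 0.00416667° lat. Centre is SW corner plus half of each.
latitude 32.57292° S, longitude 163.76250° W.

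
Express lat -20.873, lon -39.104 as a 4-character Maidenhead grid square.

Shift to the Maidenhead origin (180°W, 90°S): lon 140.90, lat 69.13.
Field: 140.90/20 → 7 → H, 69.13/10 → 6 → G; chars HG.
Square: 0.90/2 → 0, 9.13/1 → 9; chars 09.

HG09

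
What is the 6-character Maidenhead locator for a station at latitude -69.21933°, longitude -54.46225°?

GC20ss

Shift to the Maidenhead origin (180°W, 90°S): lon 125.5378, lat 20.7807.
Field (20°×10°, letters A–R): lon ⌊125.5378/20⌋ = 6 → G; lat ⌊20.7807/10⌋ = 2 → C.
Square (2°×1°, digits 0–9): lon ⌊5.5378/2⌋ = 2; lat ⌊0.7807/1⌋ = 0.
Subsquare (5′×2.5′, letters a–x): lon ⌊1.5378/0.0833333⌋ = 18 → s; lat ⌊0.7807/0.0416667⌋ = 18 → s.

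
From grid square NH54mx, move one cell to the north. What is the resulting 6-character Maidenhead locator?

NH55ma

Latitude subsquare x = 23; +1 → 24, wraps to 0 = a, carry into square.
Latitude square 4; +1 → 5.
The longitude characters are unchanged.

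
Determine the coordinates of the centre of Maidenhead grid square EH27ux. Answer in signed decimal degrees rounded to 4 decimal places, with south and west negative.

-12.0208, -94.2917

Field E=4, H=7: +4·20° lon, +7·10° lat → SW at lon -100°, lat -20°.
Square 2, 7: +2·2° lon, +7·1° lat → SW at lon -96°, lat -13°.
Subsquare u=20, x=23: +20·0.0833333° lon, +23·0.0416667° lat → SW at lon -94.3333°, lat -12.0417°.
Cell spans 0.0833333° lon × 0.0416667° lat. Centre is SW corner plus half of each.
latitude -12.0208, longitude -94.2917.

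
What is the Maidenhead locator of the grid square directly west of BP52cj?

Longitude subsquare c = 2; −1 → 1 = b.
The latitude characters are unchanged.

BP52bj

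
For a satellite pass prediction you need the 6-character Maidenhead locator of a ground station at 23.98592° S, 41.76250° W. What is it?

GG96ca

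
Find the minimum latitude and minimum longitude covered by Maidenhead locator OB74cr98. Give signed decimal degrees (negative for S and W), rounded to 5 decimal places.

Field O=14, B=1: +14·20° lon, +1·10° lat → SW at lon 100°, lat -80°.
Square 7, 4: +7·2° lon, +4·1° lat → SW at lon 114°, lat -76°.
Subsquare c=2, r=17: +2·0.0833333° lon, +17·0.0416667° lat → SW at lon 114.167°, lat -75.2917°.
Extended square 9, 8: +9·0.00833333° lon, +8·0.00416667° lat → SW at lon 114.242°, lat -75.2583°.
latitude -75.25833, longitude 114.24167.

-75.25833, 114.24167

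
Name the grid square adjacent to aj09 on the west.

RJ99

Longitude square 0; −1 → -1, wraps to 9, carry into field.
Longitude field A = 0; −1 → -1, wraps to 17 = R, wrapping around the antimeridian.
The latitude characters are unchanged.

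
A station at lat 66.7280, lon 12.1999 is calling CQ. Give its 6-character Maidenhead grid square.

Add 180° to longitude and 90° to latitude: 192.1999, 156.7280.
Field: 192.1999/20 → 9 → J, 156.7280/10 → 15 → P; chars JP.
Square: 12.1999/2 → 6, 6.7280/1 → 6; chars 66.
Subsquare: 0.1999/0.0833333 → 2 → c, 0.7280/0.0416667 → 17 → r; chars cr.

JP66cr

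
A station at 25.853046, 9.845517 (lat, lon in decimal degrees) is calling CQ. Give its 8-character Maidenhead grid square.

JL45wu14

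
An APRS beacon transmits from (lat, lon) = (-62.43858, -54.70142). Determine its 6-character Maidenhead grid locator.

Shift to the Maidenhead origin (180°W, 90°S): lon 125.2986, lat 27.5614.
Field: 125.2986/20 → 6 → G, 27.5614/10 → 2 → C; chars GC.
Square: 5.2986/2 → 2, 7.5614/1 → 7; chars 27.
Subsquare: 1.2986/0.0833333 → 15 → p, 0.5614/0.0416667 → 13 → n; chars pn.

GC27pn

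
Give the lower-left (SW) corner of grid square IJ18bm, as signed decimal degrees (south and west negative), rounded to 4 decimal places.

Field I=8, J=9: +8·20° lon, +9·10° lat → SW at lon -20°, lat 0°.
Square 1, 8: +1·2° lon, +8·1° lat → SW at lon -18°, lat 8°.
Subsquare b=1, m=12: +1·0.0833333° lon, +12·0.0416667° lat → SW at lon -17.9167°, lat 8.5°.
latitude 8.5000, longitude -17.9167.

8.5000, -17.9167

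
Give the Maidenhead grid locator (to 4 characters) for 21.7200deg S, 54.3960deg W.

GG28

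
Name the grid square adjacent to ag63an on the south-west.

Longitude subsquare a = 0; −1 → -1, wraps to 23 = x, carry into square.
Longitude square 6; −1 → 5.
Latitude subsquare n = 13; −1 → 12 = m.

AG53xm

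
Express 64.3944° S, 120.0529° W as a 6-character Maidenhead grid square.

Offset from 180°W / 90°S: lon 59.9471°, lat 25.6056°.
Field: lon ⌊59.9471/20⌋ = 2 → C; lat ⌊25.6056/10⌋ = 2 → C.
Square: lon ⌊19.9471/2⌋ = 9; lat ⌊5.6056/1⌋ = 5.
Subsquare: lon ⌊1.9471/0.0833333⌋ = 23 → x; lat ⌊0.6056/0.0416667⌋ = 14 → o.

CC95xo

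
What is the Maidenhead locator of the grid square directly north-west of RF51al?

Longitude subsquare a = 0; −1 → -1, wraps to 23 = x, carry into square.
Longitude square 5; −1 → 4.
Latitude subsquare l = 11; +1 → 12 = m.

RF41xm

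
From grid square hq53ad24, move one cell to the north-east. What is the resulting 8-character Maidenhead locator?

Longitude extended square 2; +1 → 3.
Latitude extended square 4; +1 → 5.

HQ53ad35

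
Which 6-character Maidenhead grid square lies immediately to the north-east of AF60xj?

AF70ak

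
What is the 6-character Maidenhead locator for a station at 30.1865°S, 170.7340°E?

Add 180° to longitude and 90° to latitude: 350.7340, 59.8135.
Field: lon ⌊350.7340/20⌋ = 17 → R; lat ⌊59.8135/10⌋ = 5 → F.
Square: lon ⌊10.7340/2⌋ = 5; lat ⌊9.8135/1⌋ = 9.
Subsquare: lon ⌊0.7340/0.0833333⌋ = 8 → i; lat ⌊0.8135/0.0416667⌋ = 19 → t.

RF59it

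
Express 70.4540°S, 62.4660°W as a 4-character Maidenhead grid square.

Shift to the Maidenhead origin (180°W, 90°S): lon 117.53, lat 19.55.
Field: lon ⌊117.53/20⌋ = 5 → F; lat ⌊19.55/10⌋ = 1 → B.
Square: lon ⌊17.53/2⌋ = 8; lat ⌊9.55/1⌋ = 9.

FB89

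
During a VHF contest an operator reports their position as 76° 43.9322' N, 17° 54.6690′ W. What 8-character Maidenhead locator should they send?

IQ16br05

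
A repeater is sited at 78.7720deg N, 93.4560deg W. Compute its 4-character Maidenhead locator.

Add 180° to longitude and 90° to latitude: 86.54, 168.77.
Field: lon ⌊86.54/20⌋ = 4 → E; lat ⌊168.77/10⌋ = 16 → Q.
Square: lon ⌊6.54/2⌋ = 3; lat ⌊8.77/1⌋ = 8.

EQ38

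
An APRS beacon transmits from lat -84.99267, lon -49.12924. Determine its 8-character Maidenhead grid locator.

GA55ka41

Offset from 180°W / 90°S: lon 130.87076°, lat 5.00733°.
Field (20°×10°, letters A–R): 130.87076/20 → 6 → G, 5.00733/10 → 0 → A; chars GA.
Square (2°×1°, digits 0–9): 10.87076/2 → 5, 5.00733/1 → 5; chars 55.
Subsquare (5′×2.5′, letters a–x): 0.87076/0.0833333 → 10 → k, 0.00733/0.0416667 → 0 → a; chars ka.
Extended square (30″×15″, digits 0–9): 0.03743/0.00833333 → 4, 0.00733/0.00416667 → 1; chars 41.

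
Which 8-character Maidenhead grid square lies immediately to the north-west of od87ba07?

Longitude extended square 0; −1 → -1, wraps to 9, carry into subsquare.
Longitude subsquare b = 1; −1 → 0 = a.
Latitude extended square 7; +1 → 8.

OD87aa98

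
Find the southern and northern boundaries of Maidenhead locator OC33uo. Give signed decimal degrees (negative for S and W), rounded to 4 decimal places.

-66.4167, -66.3750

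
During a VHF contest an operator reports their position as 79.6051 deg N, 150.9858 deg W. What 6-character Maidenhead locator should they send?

BQ49mo

Shift to the Maidenhead origin (180°W, 90°S): lon 29.0142, lat 169.6051.
Field (20°×10°, letters A–R): lon ⌊29.0142/20⌋ = 1 → B; lat ⌊169.6051/10⌋ = 16 → Q.
Square (2°×1°, digits 0–9): lon ⌊9.0142/2⌋ = 4; lat ⌊9.6051/1⌋ = 9.
Subsquare (5′×2.5′, letters a–x): lon ⌊1.0142/0.0833333⌋ = 12 → m; lat ⌊0.6051/0.0416667⌋ = 14 → o.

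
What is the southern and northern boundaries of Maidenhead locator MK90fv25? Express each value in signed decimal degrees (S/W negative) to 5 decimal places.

10.89583, 10.90000

Field M=12, K=10: +12·20° lon, +10·10° lat → SW at lon 60°, lat 10°.
Square 9, 0: +9·2° lon, +0·1° lat → SW at lon 78°, lat 10°.
Subsquare f=5, v=21: +5·0.0833333° lon, +21·0.0416667° lat → SW at lon 78.4167°, lat 10.875°.
Extended square 2, 5: +2·0.00833333° lon, +5·0.00416667° lat → SW at lon 78.4333°, lat 10.8958°.
Cell spans 0.00833333° lon × 0.00416667° lat.
south 10.89583, north 10.90000.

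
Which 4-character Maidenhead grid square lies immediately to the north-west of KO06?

Longitude square 0; −1 → -1, wraps to 9, carry into field.
Longitude field K = 10; −1 → 9 = J.
Latitude square 6; +1 → 7.

JO97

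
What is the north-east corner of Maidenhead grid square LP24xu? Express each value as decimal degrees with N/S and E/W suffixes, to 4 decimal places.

64.8750° N, 46.0000° E

Field L=11, P=15: +11·20° lon, +15·10° lat → SW at lon 40°, lat 60°.
Square 2, 4: +2·2° lon, +4·1° lat → SW at lon 44°, lat 64°.
Subsquare x=23, u=20: +23·0.0833333° lon, +20·0.0416667° lat → SW at lon 45.9167°, lat 64.8333°.
Cell spans 0.0833333° lon × 0.0416667° lat. NE corner is SW corner plus one full cell.
latitude 64.8750° N, longitude 46.0000° E.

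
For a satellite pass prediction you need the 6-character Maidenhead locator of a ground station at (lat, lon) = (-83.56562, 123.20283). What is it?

PA16ok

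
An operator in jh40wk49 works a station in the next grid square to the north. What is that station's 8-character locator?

JH40wl40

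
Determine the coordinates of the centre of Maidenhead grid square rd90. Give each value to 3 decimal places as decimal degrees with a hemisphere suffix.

59.500° S, 179.000° E

Field R=17, D=3: +17·20° lon, +3·10° lat → SW at lon 160°, lat -60°.
Square 9, 0: +9·2° lon, +0·1° lat → SW at lon 178°, lat -60°.
Cell spans 2° lon × 1° lat. Centre is SW corner plus half of each.
latitude 59.500° S, longitude 179.000° E.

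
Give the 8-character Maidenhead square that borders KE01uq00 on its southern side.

Latitude extended square 0; −1 → -1, wraps to 9, carry into subsquare.
Latitude subsquare q = 16; −1 → 15 = p.
The longitude characters are unchanged.

KE01up09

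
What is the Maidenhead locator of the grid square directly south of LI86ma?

LI85mx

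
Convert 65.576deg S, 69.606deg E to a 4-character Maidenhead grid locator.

MC44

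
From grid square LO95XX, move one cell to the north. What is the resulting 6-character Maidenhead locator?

LO96xa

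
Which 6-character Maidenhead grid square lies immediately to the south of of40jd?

OF40jc

Latitude subsquare d = 3; −1 → 2 = c.
The longitude characters are unchanged.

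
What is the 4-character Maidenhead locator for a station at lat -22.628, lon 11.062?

JG57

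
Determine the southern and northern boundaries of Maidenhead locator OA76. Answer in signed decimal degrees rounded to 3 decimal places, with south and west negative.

-84.000, -83.000

Field O=14, A=0: +14·20° lon, +0·10° lat → SW at lon 100°, lat -90°.
Square 7, 6: +7·2° lon, +6·1° lat → SW at lon 114°, lat -84°.
Cell spans 2° lon × 1° lat.
south -84.000, north -83.000.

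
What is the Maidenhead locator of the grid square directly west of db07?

CB97

Longitude square 0; −1 → -1, wraps to 9, carry into field.
Longitude field D = 3; −1 → 2 = C.
The latitude characters are unchanged.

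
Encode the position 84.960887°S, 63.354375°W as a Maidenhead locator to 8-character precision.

FA85ha79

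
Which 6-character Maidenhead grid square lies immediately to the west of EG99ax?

Longitude subsquare a = 0; −1 → -1, wraps to 23 = x, carry into square.
Longitude square 9; −1 → 8.
The latitude characters are unchanged.

EG89xx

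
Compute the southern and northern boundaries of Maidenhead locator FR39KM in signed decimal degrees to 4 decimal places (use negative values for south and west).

Field F=5, R=17: +5·20° lon, +17·10° lat → SW at lon -80°, lat 80°.
Square 3, 9: +3·2° lon, +9·1° lat → SW at lon -74°, lat 89°.
Subsquare k=10, m=12: +10·0.0833333° lon, +12·0.0416667° lat → SW at lon -73.1667°, lat 89.5°.
Cell spans 0.0833333° lon × 0.0416667° lat.
south 89.5000, north 89.5417.

89.5000, 89.5417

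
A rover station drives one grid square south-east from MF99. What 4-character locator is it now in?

Longitude square 9; +1 → 10, wraps to 0, carry into field.
Longitude field M = 12; +1 → 13 = N.
Latitude square 9; −1 → 8.

NF08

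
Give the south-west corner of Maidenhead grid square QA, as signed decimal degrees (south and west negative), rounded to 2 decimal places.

Field Q=16, A=0: +16·20° lon, +0·10° lat → SW at lon 140°, lat -90°.
latitude -90.00, longitude 140.00.

-90.00, 140.00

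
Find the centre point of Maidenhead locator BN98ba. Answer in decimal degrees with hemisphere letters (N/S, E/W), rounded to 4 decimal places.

48.0208° N, 141.8750° W

Field B=1, N=13: +1·20° lon, +13·10° lat → SW at lon -160°, lat 40°.
Square 9, 8: +9·2° lon, +8·1° lat → SW at lon -142°, lat 48°.
Subsquare b=1, a=0: +1·0.0833333° lon, +0·0.0416667° lat → SW at lon -141.917°, lat 48°.
Cell spans 0.0833333° lon × 0.0416667° lat. Centre is SW corner plus half of each.
latitude 48.0208° N, longitude 141.8750° W.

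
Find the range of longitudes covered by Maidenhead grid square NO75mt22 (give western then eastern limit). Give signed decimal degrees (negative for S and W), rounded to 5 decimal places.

95.01667, 95.02500

Field N=13, O=14: +13·20° lon, +14·10° lat → SW at lon 80°, lat 50°.
Square 7, 5: +7·2° lon, +5·1° lat → SW at lon 94°, lat 55°.
Subsquare m=12, t=19: +12·0.0833333° lon, +19·0.0416667° lat → SW at lon 95°, lat 55.7917°.
Extended square 2, 2: +2·0.00833333° lon, +2·0.00416667° lat → SW at lon 95.0167°, lat 55.8°.
Cell spans 0.00833333° lon × 0.00416667° lat.
west 95.01667, east 95.02500.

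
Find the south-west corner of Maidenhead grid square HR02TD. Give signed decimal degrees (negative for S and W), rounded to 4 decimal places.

82.1250, -38.4167

Field H=7, R=17: +7·20° lon, +17·10° lat → SW at lon -40°, lat 80°.
Square 0, 2: +0·2° lon, +2·1° lat → SW at lon -40°, lat 82°.
Subsquare t=19, d=3: +19·0.0833333° lon, +3·0.0416667° lat → SW at lon -38.4167°, lat 82.125°.
latitude 82.1250, longitude -38.4167.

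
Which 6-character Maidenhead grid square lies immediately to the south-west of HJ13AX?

HJ03xw

Longitude subsquare a = 0; −1 → -1, wraps to 23 = x, carry into square.
Longitude square 1; −1 → 0.
Latitude subsquare x = 23; −1 → 22 = w.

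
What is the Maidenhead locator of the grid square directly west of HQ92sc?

Longitude subsquare s = 18; −1 → 17 = r.
The latitude characters are unchanged.

HQ92rc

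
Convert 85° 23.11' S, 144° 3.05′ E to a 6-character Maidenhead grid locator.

QA24ao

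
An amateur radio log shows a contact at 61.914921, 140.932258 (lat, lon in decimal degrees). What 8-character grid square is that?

QP01lv19

Add 180° to longitude and 90° to latitude: 320.93226, 151.91492.
Field: lon ⌊320.93226/20⌋ = 16 → Q; lat ⌊151.91492/10⌋ = 15 → P.
Square: lon ⌊0.93226/2⌋ = 0; lat ⌊1.91492/1⌋ = 1.
Subsquare: lon ⌊0.93226/0.0833333⌋ = 11 → l; lat ⌊0.91492/0.0416667⌋ = 21 → v.
Extended square: lon ⌊0.01559/0.00833333⌋ = 1; lat ⌊0.03992/0.00416667⌋ = 9.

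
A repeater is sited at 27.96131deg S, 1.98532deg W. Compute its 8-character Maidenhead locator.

Offset from 180°W / 90°S: lon 178.01468°, lat 62.03869°.
Field: lon ⌊178.01468/20⌋ = 8 → I; lat ⌊62.03869/10⌋ = 6 → G.
Square: lon ⌊18.01468/2⌋ = 9; lat ⌊2.03869/1⌋ = 2.
Subsquare: lon ⌊0.01468/0.0833333⌋ = 0 → a; lat ⌊0.03869/0.0416667⌋ = 0 → a.
Extended square: lon ⌊0.01468/0.00833333⌋ = 1; lat ⌊0.03869/0.00416667⌋ = 9.

IG92aa19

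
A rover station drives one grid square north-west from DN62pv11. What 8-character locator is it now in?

Longitude extended square 1; −1 → 0.
Latitude extended square 1; +1 → 2.

DN62pv02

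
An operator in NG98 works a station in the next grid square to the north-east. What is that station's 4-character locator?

OG09

Longitude square 9; +1 → 10, wraps to 0, carry into field.
Longitude field N = 13; +1 → 14 = O.
Latitude square 8; +1 → 9.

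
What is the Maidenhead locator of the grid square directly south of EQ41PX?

EQ41pw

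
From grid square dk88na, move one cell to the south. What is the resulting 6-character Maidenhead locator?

DK87nx

Latitude subsquare a = 0; −1 → -1, wraps to 23 = x, carry into square.
Latitude square 8; −1 → 7.
The longitude characters are unchanged.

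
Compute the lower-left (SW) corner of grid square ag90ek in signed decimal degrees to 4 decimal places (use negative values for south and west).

-29.5833, -161.6667

Field A=0, G=6: +0·20° lon, +6·10° lat → SW at lon -180°, lat -30°.
Square 9, 0: +9·2° lon, +0·1° lat → SW at lon -162°, lat -30°.
Subsquare e=4, k=10: +4·0.0833333° lon, +10·0.0416667° lat → SW at lon -161.667°, lat -29.5833°.
latitude -29.5833, longitude -161.6667.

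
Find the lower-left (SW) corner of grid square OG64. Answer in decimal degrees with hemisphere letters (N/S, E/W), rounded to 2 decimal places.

Field O=14, G=6: +14·20° lon, +6·10° lat → SW at lon 100°, lat -30°.
Square 6, 4: +6·2° lon, +4·1° lat → SW at lon 112°, lat -26°.
latitude 26.00° S, longitude 112.00° E.

26.00° S, 112.00° E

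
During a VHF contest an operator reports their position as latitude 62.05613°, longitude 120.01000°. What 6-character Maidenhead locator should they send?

Shift to the Maidenhead origin (180°W, 90°S): lon 300.0100, lat 152.0561.
Field: 300.0100/20 → 15 → P, 152.0561/10 → 15 → P; chars PP.
Square: 0.0100/2 → 0, 2.0561/1 → 2; chars 02.
Subsquare: 0.0100/0.0833333 → 0 → a, 0.0561/0.0416667 → 1 → b; chars ab.

PP02ab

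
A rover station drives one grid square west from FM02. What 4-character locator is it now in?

EM92

Longitude square 0; −1 → -1, wraps to 9, carry into field.
Longitude field F = 5; −1 → 4 = E.
The latitude characters are unchanged.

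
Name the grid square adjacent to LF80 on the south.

LE89

Latitude square 0; −1 → -1, wraps to 9, carry into field.
Latitude field F = 5; −1 → 4 = E.
The longitude characters are unchanged.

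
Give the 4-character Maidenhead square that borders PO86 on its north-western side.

Longitude square 8; −1 → 7.
Latitude square 6; +1 → 7.

PO77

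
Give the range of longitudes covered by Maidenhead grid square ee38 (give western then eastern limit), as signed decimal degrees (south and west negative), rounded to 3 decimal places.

Field E=4, E=4: +4·20° lon, +4·10° lat → SW at lon -100°, lat -50°.
Square 3, 8: +3·2° lon, +8·1° lat → SW at lon -94°, lat -42°.
Cell spans 2° lon × 1° lat.
west -94.000, east -92.000.

-94.000, -92.000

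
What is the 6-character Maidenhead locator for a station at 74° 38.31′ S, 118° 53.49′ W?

DB05ni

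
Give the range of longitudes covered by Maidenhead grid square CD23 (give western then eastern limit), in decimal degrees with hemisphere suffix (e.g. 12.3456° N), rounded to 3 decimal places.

Field C=2, D=3: +2·20° lon, +3·10° lat → SW at lon -140°, lat -60°.
Square 2, 3: +2·2° lon, +3·1° lat → SW at lon -136°, lat -57°.
Cell spans 2° lon × 1° lat.
west 136.000° W, east 134.000° W.

136.000° W, 134.000° W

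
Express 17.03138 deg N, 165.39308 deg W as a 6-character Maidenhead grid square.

AK77ha

Shift to the Maidenhead origin (180°W, 90°S): lon 14.6069, lat 107.0314.
Field (20°×10°, letters A–R): lon ⌊14.6069/20⌋ = 0 → A; lat ⌊107.0314/10⌋ = 10 → K.
Square (2°×1°, digits 0–9): lon ⌊14.6069/2⌋ = 7; lat ⌊7.0314/1⌋ = 7.
Subsquare (5′×2.5′, letters a–x): lon ⌊0.6069/0.0833333⌋ = 7 → h; lat ⌊0.0314/0.0416667⌋ = 0 → a.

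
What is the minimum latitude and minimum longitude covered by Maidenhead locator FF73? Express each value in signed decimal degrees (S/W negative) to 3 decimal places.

-37.000, -66.000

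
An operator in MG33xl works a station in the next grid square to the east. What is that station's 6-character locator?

MG43al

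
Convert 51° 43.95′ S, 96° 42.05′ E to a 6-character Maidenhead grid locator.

ND88ig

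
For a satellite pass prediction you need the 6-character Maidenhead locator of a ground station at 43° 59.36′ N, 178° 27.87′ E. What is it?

Add 180° to longitude and 90° to latitude: 358.4645, 133.9893.
Field: 358.4645/20 → 17 → R, 133.9893/10 → 13 → N; chars RN.
Square: 18.4645/2 → 9, 3.9893/1 → 3; chars 93.
Subsquare: 0.4645/0.0833333 → 5 → f, 0.9893/0.0416667 → 23 → x; chars fx.

RN93fx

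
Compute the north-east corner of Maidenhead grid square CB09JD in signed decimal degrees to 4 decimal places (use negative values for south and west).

Field C=2, B=1: +2·20° lon, +1·10° lat → SW at lon -140°, lat -80°.
Square 0, 9: +0·2° lon, +9·1° lat → SW at lon -140°, lat -71°.
Subsquare j=9, d=3: +9·0.0833333° lon, +3·0.0416667° lat → SW at lon -139.25°, lat -70.875°.
Cell spans 0.0833333° lon × 0.0416667° lat. NE corner is SW corner plus one full cell.
latitude -70.8333, longitude -139.1667.

-70.8333, -139.1667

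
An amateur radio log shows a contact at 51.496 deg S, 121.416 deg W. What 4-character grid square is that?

Offset from 180°W / 90°S: lon 58.58°, lat 38.50°.
Field: lon ⌊58.58/20⌋ = 2 → C; lat ⌊38.50/10⌋ = 3 → D.
Square: lon ⌊18.58/2⌋ = 9; lat ⌊8.50/1⌋ = 8.

CD98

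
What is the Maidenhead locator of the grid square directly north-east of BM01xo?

Longitude subsquare x = 23; +1 → 24, wraps to 0 = a, carry into square.
Longitude square 0; +1 → 1.
Latitude subsquare o = 14; +1 → 15 = p.

BM11ap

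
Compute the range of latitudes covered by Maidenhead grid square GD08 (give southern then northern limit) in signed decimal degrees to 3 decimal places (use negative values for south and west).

Field G=6, D=3: +6·20° lon, +3·10° lat → SW at lon -60°, lat -60°.
Square 0, 8: +0·2° lon, +8·1° lat → SW at lon -60°, lat -52°.
Cell spans 2° lon × 1° lat.
south -52.000, north -51.000.

-52.000, -51.000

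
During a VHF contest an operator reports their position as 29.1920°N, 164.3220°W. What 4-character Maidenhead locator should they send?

Shift to the Maidenhead origin (180°W, 90°S): lon 15.68, lat 119.19.
Field (20°×10°, letters A–R): lon ⌊15.68/20⌋ = 0 → A; lat ⌊119.19/10⌋ = 11 → L.
Square (2°×1°, digits 0–9): lon ⌊15.68/2⌋ = 7; lat ⌊9.19/1⌋ = 9.

AL79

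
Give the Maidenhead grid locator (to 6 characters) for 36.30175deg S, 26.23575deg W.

HF63vq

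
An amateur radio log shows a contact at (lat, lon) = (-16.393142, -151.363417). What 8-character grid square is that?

Offset from 180°W / 90°S: lon 28.63658°, lat 73.60686°.
Field: 28.63658/20 → 1 → B, 73.60686/10 → 7 → H; chars BH.
Square: 8.63658/2 → 4, 3.60686/1 → 3; chars 43.
Subsquare: 0.63658/0.0833333 → 7 → h, 0.60686/0.0416667 → 14 → o; chars ho.
Extended square: 0.05325/0.00833333 → 6, 0.02352/0.00416667 → 5; chars 65.

BH43ho65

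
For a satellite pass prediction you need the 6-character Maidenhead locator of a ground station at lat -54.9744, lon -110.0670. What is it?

Add 180° to longitude and 90° to latitude: 69.9330, 35.0256.
Field (20°×10°, letters A–R): lon ⌊69.9330/20⌋ = 3 → D; lat ⌊35.0256/10⌋ = 3 → D.
Square (2°×1°, digits 0–9): lon ⌊9.9330/2⌋ = 4; lat ⌊5.0256/1⌋ = 5.
Subsquare (5′×2.5′, letters a–x): lon ⌊1.9330/0.0833333⌋ = 23 → x; lat ⌊0.0256/0.0416667⌋ = 0 → a.

DD45xa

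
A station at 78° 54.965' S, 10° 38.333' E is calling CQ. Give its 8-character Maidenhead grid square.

JB51hc60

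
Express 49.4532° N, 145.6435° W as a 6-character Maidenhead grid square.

Shift to the Maidenhead origin (180°W, 90°S): lon 34.3565, lat 139.4532.
Field: lon ⌊34.3565/20⌋ = 1 → B; lat ⌊139.4532/10⌋ = 13 → N.
Square: lon ⌊14.3565/2⌋ = 7; lat ⌊9.4532/1⌋ = 9.
Subsquare: lon ⌊0.3565/0.0833333⌋ = 4 → e; lat ⌊0.4532/0.0416667⌋ = 10 → k.

BN79ek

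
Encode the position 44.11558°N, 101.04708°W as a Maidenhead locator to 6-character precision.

Shift to the Maidenhead origin (180°W, 90°S): lon 78.9529, lat 134.1156.
Field (20°×10°, letters A–R): lon ⌊78.9529/20⌋ = 3 → D; lat ⌊134.1156/10⌋ = 13 → N.
Square (2°×1°, digits 0–9): lon ⌊18.9529/2⌋ = 9; lat ⌊4.1156/1⌋ = 4.
Subsquare (5′×2.5′, letters a–x): lon ⌊0.9529/0.0833333⌋ = 11 → l; lat ⌊0.1156/0.0416667⌋ = 2 → c.

DN94lc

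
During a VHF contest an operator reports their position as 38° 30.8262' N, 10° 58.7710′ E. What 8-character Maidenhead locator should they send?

JM58lm73

Offset from 180°W / 90°S: lon 190.97952°, lat 128.51377°.
Field: lon ⌊190.97952/20⌋ = 9 → J; lat ⌊128.51377/10⌋ = 12 → M.
Square: lon ⌊10.97952/2⌋ = 5; lat ⌊8.51377/1⌋ = 8.
Subsquare: lon ⌊0.97952/0.0833333⌋ = 11 → l; lat ⌊0.51377/0.0416667⌋ = 12 → m.
Extended square: lon ⌊0.06285/0.00833333⌋ = 7; lat ⌊0.01377/0.00416667⌋ = 3.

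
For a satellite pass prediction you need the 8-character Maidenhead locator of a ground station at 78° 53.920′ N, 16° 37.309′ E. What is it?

Shift to the Maidenhead origin (180°W, 90°S): lon 196.62182, lat 168.89867.
Field (20°×10°, letters A–R): 196.62182/20 → 9 → J, 168.89867/10 → 16 → Q; chars JQ.
Square (2°×1°, digits 0–9): 16.62182/2 → 8, 8.89867/1 → 8; chars 88.
Subsquare (5′×2.5′, letters a–x): 0.62182/0.0833333 → 7 → h, 0.89867/0.0416667 → 21 → v; chars hv.
Extended square (30″×15″, digits 0–9): 0.03848/0.00833333 → 4, 0.02367/0.00416667 → 5; chars 45.

JQ88hv45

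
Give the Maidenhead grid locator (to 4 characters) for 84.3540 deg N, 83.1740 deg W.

Shift to the Maidenhead origin (180°W, 90°S): lon 96.83, lat 174.35.
Field (20°×10°, letters A–R): 96.83/20 → 4 → E, 174.35/10 → 17 → R; chars ER.
Square (2°×1°, digits 0–9): 16.83/2 → 8, 4.35/1 → 4; chars 84.

ER84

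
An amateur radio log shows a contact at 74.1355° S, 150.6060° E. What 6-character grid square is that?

QB55hu

Shift to the Maidenhead origin (180°W, 90°S): lon 330.6060, lat 15.8645.
Field: lon ⌊330.6060/20⌋ = 16 → Q; lat ⌊15.8645/10⌋ = 1 → B.
Square: lon ⌊10.6060/2⌋ = 5; lat ⌊5.8645/1⌋ = 5.
Subsquare: lon ⌊0.6060/0.0833333⌋ = 7 → h; lat ⌊0.8645/0.0416667⌋ = 20 → u.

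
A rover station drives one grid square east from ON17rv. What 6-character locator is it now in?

Longitude subsquare r = 17; +1 → 18 = s.
The latitude characters are unchanged.

ON17sv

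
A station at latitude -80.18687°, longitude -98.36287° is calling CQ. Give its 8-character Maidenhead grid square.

Offset from 180°W / 90°S: lon 81.63713°, lat 9.81313°.
Field: lon ⌊81.63713/20⌋ = 4 → E; lat ⌊9.81313/10⌋ = 0 → A.
Square: lon ⌊1.63713/2⌋ = 0; lat ⌊9.81313/1⌋ = 9.
Subsquare: lon ⌊1.63713/0.0833333⌋ = 19 → t; lat ⌊0.81313/0.0416667⌋ = 19 → t.
Extended square: lon ⌊0.05380/0.00833333⌋ = 6; lat ⌊0.02146/0.00416667⌋ = 5.

EA09tt65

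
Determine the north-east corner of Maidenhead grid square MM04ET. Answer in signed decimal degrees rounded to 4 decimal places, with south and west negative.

34.8333, 60.4167

Field M=12, M=12: +12·20° lon, +12·10° lat → SW at lon 60°, lat 30°.
Square 0, 4: +0·2° lon, +4·1° lat → SW at lon 60°, lat 34°.
Subsquare e=4, t=19: +4·0.0833333° lon, +19·0.0416667° lat → SW at lon 60.3333°, lat 34.7917°.
Cell spans 0.0833333° lon × 0.0416667° lat. NE corner is SW corner plus one full cell.
latitude 34.8333, longitude 60.4167.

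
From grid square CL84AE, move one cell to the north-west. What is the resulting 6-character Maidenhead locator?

Longitude subsquare a = 0; −1 → -1, wraps to 23 = x, carry into square.
Longitude square 8; −1 → 7.
Latitude subsquare e = 4; +1 → 5 = f.

CL74xf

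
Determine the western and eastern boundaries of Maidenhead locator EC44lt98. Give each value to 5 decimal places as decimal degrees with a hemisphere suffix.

Field E=4, C=2: +4·20° lon, +2·10° lat → SW at lon -100°, lat -70°.
Square 4, 4: +4·2° lon, +4·1° lat → SW at lon -92°, lat -66°.
Subsquare l=11, t=19: +11·0.0833333° lon, +19·0.0416667° lat → SW at lon -91.0833°, lat -65.2083°.
Extended square 9, 8: +9·0.00833333° lon, +8·0.00416667° lat → SW at lon -91.0083°, lat -65.175°.
Cell spans 0.00833333° lon × 0.00416667° lat.
west 91.00833° W, east 91.00000° W.

91.00833° W, 91.00000° W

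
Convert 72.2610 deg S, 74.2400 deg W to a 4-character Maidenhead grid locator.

Offset from 180°W / 90°S: lon 105.76°, lat 17.74°.
Field: 105.76/20 → 5 → F, 17.74/10 → 1 → B; chars FB.
Square: 5.76/2 → 2, 7.74/1 → 7; chars 27.

FB27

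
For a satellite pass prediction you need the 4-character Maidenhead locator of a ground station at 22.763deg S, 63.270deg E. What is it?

MG17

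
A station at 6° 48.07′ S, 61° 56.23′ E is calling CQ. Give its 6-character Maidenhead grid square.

MI03xe

Add 180° to longitude and 90° to latitude: 241.9372, 83.1988.
Field: lon ⌊241.9372/20⌋ = 12 → M; lat ⌊83.1988/10⌋ = 8 → I.
Square: lon ⌊1.9372/2⌋ = 0; lat ⌊3.1988/1⌋ = 3.
Subsquare: lon ⌊1.9372/0.0833333⌋ = 23 → x; lat ⌊0.1988/0.0416667⌋ = 4 → e.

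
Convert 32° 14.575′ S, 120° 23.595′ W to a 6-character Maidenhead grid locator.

CF97ts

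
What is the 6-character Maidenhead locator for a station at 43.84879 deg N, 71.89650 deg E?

MN53wu

Shift to the Maidenhead origin (180°W, 90°S): lon 251.8965, lat 133.8488.
Field: 251.8965/20 → 12 → M, 133.8488/10 → 13 → N; chars MN.
Square: 11.8965/2 → 5, 3.8488/1 → 3; chars 53.
Subsquare: 1.8965/0.0833333 → 22 → w, 0.8488/0.0416667 → 20 → u; chars wu.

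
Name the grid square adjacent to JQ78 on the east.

JQ88

Longitude square 7; +1 → 8.
The latitude characters are unchanged.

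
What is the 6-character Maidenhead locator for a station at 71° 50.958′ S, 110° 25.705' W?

DB48sd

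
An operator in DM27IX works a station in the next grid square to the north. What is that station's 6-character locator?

DM28ia

Latitude subsquare x = 23; +1 → 24, wraps to 0 = a, carry into square.
Latitude square 7; +1 → 8.
The longitude characters are unchanged.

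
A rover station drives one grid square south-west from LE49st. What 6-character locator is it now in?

LE49rs

Longitude subsquare s = 18; −1 → 17 = r.
Latitude subsquare t = 19; −1 → 18 = s.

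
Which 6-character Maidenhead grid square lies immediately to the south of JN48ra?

JN47rx

Latitude subsquare a = 0; −1 → -1, wraps to 23 = x, carry into square.
Latitude square 8; −1 → 7.
The longitude characters are unchanged.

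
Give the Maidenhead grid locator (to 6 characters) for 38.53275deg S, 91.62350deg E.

NF51tl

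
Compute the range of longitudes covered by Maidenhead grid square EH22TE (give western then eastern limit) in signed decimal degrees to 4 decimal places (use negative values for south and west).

Field E=4, H=7: +4·20° lon, +7·10° lat → SW at lon -100°, lat -20°.
Square 2, 2: +2·2° lon, +2·1° lat → SW at lon -96°, lat -18°.
Subsquare t=19, e=4: +19·0.0833333° lon, +4·0.0416667° lat → SW at lon -94.4167°, lat -17.8333°.
Cell spans 0.0833333° lon × 0.0416667° lat.
west -94.4167, east -94.3333.

-94.4167, -94.3333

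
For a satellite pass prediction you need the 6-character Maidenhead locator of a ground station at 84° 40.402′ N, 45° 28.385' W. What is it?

GR74gq

Offset from 180°W / 90°S: lon 134.5269°, lat 174.6734°.
Field: 134.5269/20 → 6 → G, 174.6734/10 → 17 → R; chars GR.
Square: 14.5269/2 → 7, 4.6734/1 → 4; chars 74.
Subsquare: 0.5269/0.0833333 → 6 → g, 0.6734/0.0416667 → 16 → q; chars gq.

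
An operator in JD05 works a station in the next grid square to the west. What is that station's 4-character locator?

ID95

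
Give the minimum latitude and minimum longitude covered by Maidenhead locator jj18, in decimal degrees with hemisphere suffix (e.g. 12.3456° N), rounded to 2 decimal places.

8.00° N, 2.00° E

Field J=9, J=9: +9·20° lon, +9·10° lat → SW at lon 0°, lat 0°.
Square 1, 8: +1·2° lon, +8·1° lat → SW at lon 2°, lat 8°.
latitude 8.00° N, longitude 2.00° E.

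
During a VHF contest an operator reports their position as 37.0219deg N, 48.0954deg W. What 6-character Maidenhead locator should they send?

GM57wa

Shift to the Maidenhead origin (180°W, 90°S): lon 131.9046, lat 127.0219.
Field: 131.9046/20 → 6 → G, 127.0219/10 → 12 → M; chars GM.
Square: 11.9046/2 → 5, 7.0219/1 → 7; chars 57.
Subsquare: 1.9046/0.0833333 → 22 → w, 0.0219/0.0416667 → 0 → a; chars wa.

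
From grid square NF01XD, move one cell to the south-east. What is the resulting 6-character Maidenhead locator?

Longitude subsquare x = 23; +1 → 24, wraps to 0 = a, carry into square.
Longitude square 0; +1 → 1.
Latitude subsquare d = 3; −1 → 2 = c.

NF11ac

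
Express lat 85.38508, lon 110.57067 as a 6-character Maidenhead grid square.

Offset from 180°W / 90°S: lon 290.5707°, lat 175.3851°.
Field: 290.5707/20 → 14 → O, 175.3851/10 → 17 → R; chars OR.
Square: 10.5707/2 → 5, 5.3851/1 → 5; chars 55.
Subsquare: 0.5707/0.0833333 → 6 → g, 0.3851/0.0416667 → 9 → j; chars gj.

OR55gj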